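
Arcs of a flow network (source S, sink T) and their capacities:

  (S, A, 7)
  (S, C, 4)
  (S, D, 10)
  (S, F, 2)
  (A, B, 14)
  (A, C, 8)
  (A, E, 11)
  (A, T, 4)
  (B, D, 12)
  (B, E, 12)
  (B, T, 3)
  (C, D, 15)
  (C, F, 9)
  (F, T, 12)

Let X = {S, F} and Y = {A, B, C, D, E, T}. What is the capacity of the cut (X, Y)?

Edges leaving {S, F}: S→A (7), S→C (4), S→D (10), F→T (12).
Cut capacity = 7 + 4 + 10 + 12 = 33.

33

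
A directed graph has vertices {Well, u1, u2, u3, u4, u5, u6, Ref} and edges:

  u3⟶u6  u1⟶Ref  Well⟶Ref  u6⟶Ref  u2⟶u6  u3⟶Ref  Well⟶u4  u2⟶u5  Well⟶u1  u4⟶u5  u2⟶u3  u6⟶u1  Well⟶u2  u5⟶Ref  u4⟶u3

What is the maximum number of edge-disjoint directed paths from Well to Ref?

Assign every edge capacity 1; by Menger, the answer equals the max flow.
Path Well→Ref (+1); total 1.
Path Well→u1→Ref (+1); total 2.
Path Well→u2→u3→Ref (+1); total 3.
Path Well→u4→u5→Ref (+1); total 4.
No residual Well→Ref path; max flow = 4.
Certifying cut of size 4: {Well→Ref, Well→u1, Well→u2, Well→u4}.

4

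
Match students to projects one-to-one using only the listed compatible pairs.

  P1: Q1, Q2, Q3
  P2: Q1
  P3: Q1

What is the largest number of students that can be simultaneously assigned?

2

Unit-capacity flow: source→left, listed edges, right→sink; max matching = max flow.
Augmenting path P1→Q1 (+1); matched 1.
Augmenting path P2→Q1→P1→Q2 (+1); matched 2.
No augmenting path remains; maximum matching = 2.
König certificate: {P1, Q1} is a vertex cover of size 2 (every listed pair touches it), so no matching can be larger.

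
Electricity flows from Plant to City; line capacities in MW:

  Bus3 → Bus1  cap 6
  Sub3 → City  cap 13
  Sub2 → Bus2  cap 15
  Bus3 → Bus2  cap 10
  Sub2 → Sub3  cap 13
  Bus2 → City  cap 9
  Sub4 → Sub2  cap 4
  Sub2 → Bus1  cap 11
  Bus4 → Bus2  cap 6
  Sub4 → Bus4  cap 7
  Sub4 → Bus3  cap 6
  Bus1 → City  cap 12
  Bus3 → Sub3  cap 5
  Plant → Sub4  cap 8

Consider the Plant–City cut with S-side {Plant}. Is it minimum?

Yes — it is a minimum cut (capacity 8).

Given cut capacity: 8 = 8.
Augment Plant→Sub4→Bus3→Sub3→City: bottleneck 5, flow now 5.
Augment Plant→Sub4→Bus3→Bus2→City: bottleneck 1, flow now 6.
Augment Plant→Sub4→Sub2→Sub3→City: bottleneck 2, flow now 8.
No augmenting path remains; maximum flow = 8.
Cut capacity 8 equals the max flow, so it is a minimum cut.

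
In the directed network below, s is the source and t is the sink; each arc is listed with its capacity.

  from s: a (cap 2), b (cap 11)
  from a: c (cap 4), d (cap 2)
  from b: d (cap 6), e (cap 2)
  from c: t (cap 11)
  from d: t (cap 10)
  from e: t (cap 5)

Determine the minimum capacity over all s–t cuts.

Augment s→a→c→t: bottleneck 2, flow now 2.
Augment s→b→d→t: bottleneck 6, flow now 8.
Augment s→b→e→t: bottleneck 2, flow now 10.
No augmenting path remains; maximum flow = 10.
By max-flow min-cut, the minimum cut capacity equals the max flow.
In the residual graph, reachable from s: {s, b}.
Min-cut edges: s→a (2), b→d (6), b→e (2); capacity 2 + 6 + 2 = 10.

10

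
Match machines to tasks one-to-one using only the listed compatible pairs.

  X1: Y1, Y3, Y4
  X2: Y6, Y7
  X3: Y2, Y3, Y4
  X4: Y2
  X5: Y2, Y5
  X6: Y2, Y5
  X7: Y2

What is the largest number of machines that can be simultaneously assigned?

Unit-capacity flow: source→left, listed edges, right→sink; max matching = max flow.
Augmenting path X1→Y1 (+1); matched 1.
Augmenting path X2→Y6 (+1); matched 2.
Augmenting path X3→Y2 (+1); matched 3.
Augmenting path X5→Y5 (+1); matched 4.
Augmenting path X4→Y2→X3→Y3 (+1); matched 5.
No augmenting path remains; maximum matching = 5.
König certificate: {X1, X2, X3, Y2, Y5} is a vertex cover of size 5 (every listed pair touches it), so no matching can be larger.

5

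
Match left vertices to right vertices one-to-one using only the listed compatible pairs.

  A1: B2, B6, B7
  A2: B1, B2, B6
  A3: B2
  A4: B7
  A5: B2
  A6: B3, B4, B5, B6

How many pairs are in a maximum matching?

Unit-capacity flow: source→left, listed edges, right→sink; max matching = max flow.
Augmenting path A1→B2 (+1); matched 1.
Augmenting path A2→B1 (+1); matched 2.
Augmenting path A4→B7 (+1); matched 3.
Augmenting path A6→B3 (+1); matched 4.
Augmenting path A3→B2→A1→B6 (+1); matched 5.
No augmenting path remains; maximum matching = 5.
König certificate: {A1, A2, A4, A6, B2} is a vertex cover of size 5 (every listed pair touches it), so no matching can be larger.

5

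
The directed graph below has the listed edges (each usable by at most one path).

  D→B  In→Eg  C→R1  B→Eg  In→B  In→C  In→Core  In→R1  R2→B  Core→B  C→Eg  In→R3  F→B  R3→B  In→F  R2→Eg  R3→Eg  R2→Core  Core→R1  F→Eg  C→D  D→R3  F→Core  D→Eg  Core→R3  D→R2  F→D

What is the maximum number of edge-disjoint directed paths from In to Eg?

5

Assign every edge capacity 1; by Menger, the answer equals the max flow.
Path In→Eg (+1); total 1.
Path In→C→Eg (+1); total 2.
Path In→R3→Eg (+1); total 3.
Path In→F→Eg (+1); total 4.
Path In→B→Eg (+1); total 5.
No residual In→Eg path; max flow = 5.
Certifying cut of size 5: {B→Eg, In→C, In→Eg, In→F, R3→Eg}.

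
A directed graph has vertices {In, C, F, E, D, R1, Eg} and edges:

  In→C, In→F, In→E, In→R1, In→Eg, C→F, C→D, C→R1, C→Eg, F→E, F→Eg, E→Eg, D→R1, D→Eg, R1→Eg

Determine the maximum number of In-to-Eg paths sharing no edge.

Assign every edge capacity 1; by Menger, the answer equals the max flow.
Path In→Eg (+1); total 1.
Path In→C→Eg (+1); total 2.
Path In→F→Eg (+1); total 3.
Path In→E→Eg (+1); total 4.
Path In→R1→Eg (+1); total 5.
No residual In→Eg path; max flow = 5.
Certifying cut of size 5: {In→C, In→E, In→Eg, In→F, In→R1}.

5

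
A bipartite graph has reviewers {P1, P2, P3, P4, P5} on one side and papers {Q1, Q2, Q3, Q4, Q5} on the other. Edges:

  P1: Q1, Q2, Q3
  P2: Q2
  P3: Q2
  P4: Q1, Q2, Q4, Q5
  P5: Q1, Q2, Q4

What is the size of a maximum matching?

Unit-capacity flow: source→left, listed edges, right→sink; max matching = max flow.
Augmenting path P1→Q1 (+1); matched 1.
Augmenting path P2→Q2 (+1); matched 2.
Augmenting path P4→Q4 (+1); matched 3.
Augmenting path P5→Q1→P1→Q3 (+1); matched 4.
No augmenting path remains; maximum matching = 4.
König certificate: {P1, P4, P5, Q2} is a vertex cover of size 4 (every listed pair touches it), so no matching can be larger.

4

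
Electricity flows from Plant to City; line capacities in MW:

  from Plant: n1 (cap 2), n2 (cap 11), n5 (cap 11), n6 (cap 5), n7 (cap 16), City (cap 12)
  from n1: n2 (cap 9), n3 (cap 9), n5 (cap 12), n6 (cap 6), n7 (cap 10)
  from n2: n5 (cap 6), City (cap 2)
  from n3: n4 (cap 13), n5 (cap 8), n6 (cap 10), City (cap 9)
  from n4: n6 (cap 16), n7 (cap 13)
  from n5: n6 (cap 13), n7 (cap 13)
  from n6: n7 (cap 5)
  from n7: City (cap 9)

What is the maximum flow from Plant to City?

25

Augment Plant→City: bottleneck 12, flow now 12.
Augment Plant→n2→City: bottleneck 2, flow now 14.
Augment Plant→n7→City: bottleneck 9, flow now 23.
Augment Plant→n1→n3→City: bottleneck 2, flow now 25.
No augmenting path remains; maximum flow = 25.
In the residual graph, reachable from Plant: {Plant, n2, n5, n6, n7}.
Min-cut edges: Plant→n1 (2), Plant→City (12), n2→City (2), n7→City (9); capacity 2 + 12 + 2 + 9 = 25.
This cut is saturated, so no flow can exceed 25.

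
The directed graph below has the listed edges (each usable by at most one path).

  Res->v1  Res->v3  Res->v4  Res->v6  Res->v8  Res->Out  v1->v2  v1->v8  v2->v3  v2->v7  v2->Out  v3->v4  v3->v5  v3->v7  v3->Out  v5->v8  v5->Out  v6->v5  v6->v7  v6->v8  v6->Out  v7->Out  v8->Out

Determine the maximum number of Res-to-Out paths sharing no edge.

Assign every edge capacity 1; by Menger, the answer equals the max flow.
Path Res→Out (+1); total 1.
Path Res→v3→Out (+1); total 2.
Path Res→v6→Out (+1); total 3.
Path Res→v8→Out (+1); total 4.
Path Res→v1→v2→Out (+1); total 5.
No residual Res→Out path; max flow = 5.
Certifying cut of size 5: {Res→Out, Res→v1, Res→v3, Res→v6, Res→v8}.

5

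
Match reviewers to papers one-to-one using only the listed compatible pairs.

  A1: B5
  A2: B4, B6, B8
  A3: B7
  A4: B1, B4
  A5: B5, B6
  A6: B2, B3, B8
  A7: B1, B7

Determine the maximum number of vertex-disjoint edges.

Unit-capacity flow: source→left, listed edges, right→sink; max matching = max flow.
Augmenting path A1→B5 (+1); matched 1.
Augmenting path A2→B4 (+1); matched 2.
Augmenting path A3→B7 (+1); matched 3.
Augmenting path A4→B1 (+1); matched 4.
Augmenting path A5→B6 (+1); matched 5.
Augmenting path A6→B2 (+1); matched 6.
Augmenting path A7→B1→A4→B4→A2→B8 (+1); matched 7.
No augmenting path remains; maximum matching = 7.
König certificate: {A1, A2, A3, A4, A5, A6, A7} is a vertex cover of size 7 (every listed pair touches it), so no matching can be larger.

7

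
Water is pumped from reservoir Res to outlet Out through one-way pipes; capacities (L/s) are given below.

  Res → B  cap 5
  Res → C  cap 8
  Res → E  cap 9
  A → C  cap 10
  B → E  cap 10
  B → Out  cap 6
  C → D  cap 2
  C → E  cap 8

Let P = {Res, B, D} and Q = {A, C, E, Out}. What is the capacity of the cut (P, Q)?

33

Edges leaving {Res, B, D}: Res→C (8), Res→E (9), B→E (10), B→Out (6).
Cut capacity = 8 + 9 + 10 + 6 = 33.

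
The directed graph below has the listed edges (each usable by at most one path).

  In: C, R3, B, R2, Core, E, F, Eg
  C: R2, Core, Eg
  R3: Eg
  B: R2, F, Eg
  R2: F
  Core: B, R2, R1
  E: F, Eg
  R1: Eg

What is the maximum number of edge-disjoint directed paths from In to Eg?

Assign every edge capacity 1; by Menger, the answer equals the max flow.
Path In→Eg (+1); total 1.
Path In→C→Eg (+1); total 2.
Path In→R3→Eg (+1); total 3.
Path In→B→Eg (+1); total 4.
Path In→E→Eg (+1); total 5.
Path In→Core→R1→Eg (+1); total 6.
No residual In→Eg path; max flow = 6.
Certifying cut of size 6: {In→B, In→C, In→Core, In→E, In→Eg, In→R3}.

6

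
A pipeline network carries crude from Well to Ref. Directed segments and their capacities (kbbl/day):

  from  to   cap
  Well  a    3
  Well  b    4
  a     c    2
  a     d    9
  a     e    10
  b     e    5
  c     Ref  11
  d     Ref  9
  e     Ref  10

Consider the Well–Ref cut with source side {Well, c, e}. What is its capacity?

Edges leaving {Well, c, e}: Well→a (3), Well→b (4), c→Ref (11), e→Ref (10).
Cut capacity = 3 + 4 + 11 + 10 = 28.

28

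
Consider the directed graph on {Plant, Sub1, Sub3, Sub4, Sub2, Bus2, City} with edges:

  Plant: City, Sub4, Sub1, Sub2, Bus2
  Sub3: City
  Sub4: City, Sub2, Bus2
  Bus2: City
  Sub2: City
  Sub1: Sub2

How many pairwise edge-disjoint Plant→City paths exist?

4

Assign every edge capacity 1; by Menger, the answer equals the max flow.
Path Plant→City (+1); total 1.
Path Plant→Sub4→City (+1); total 2.
Path Plant→Sub2→City (+1); total 3.
Path Plant→Bus2→City (+1); total 4.
No residual Plant→City path; max flow = 4.
Certifying cut of size 4: {Plant→Bus2, Plant→City, Plant→Sub4, Sub2→City}.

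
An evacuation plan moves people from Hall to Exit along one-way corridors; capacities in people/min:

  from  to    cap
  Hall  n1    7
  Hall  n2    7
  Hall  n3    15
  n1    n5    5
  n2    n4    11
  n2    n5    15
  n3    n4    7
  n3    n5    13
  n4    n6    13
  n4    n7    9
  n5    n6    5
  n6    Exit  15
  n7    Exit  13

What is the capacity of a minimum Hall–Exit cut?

Augment Hall→n1→n5→n6→Exit: bottleneck 5, flow now 5.
Augment Hall→n2→n4→n6→Exit: bottleneck 7, flow now 12.
Augment Hall→n3→n4→n6→Exit: bottleneck 3, flow now 15.
Augment Hall→n3→n4→n7→Exit: bottleneck 4, flow now 19.
No augmenting path remains; maximum flow = 19.
By max-flow min-cut, the minimum cut capacity equals the max flow.
In the residual graph, reachable from Hall: {Hall, n1, n3, n5}.
Min-cut edges: Hall→n2 (7), n3→n4 (7), n5→n6 (5); capacity 7 + 7 + 5 = 19.

19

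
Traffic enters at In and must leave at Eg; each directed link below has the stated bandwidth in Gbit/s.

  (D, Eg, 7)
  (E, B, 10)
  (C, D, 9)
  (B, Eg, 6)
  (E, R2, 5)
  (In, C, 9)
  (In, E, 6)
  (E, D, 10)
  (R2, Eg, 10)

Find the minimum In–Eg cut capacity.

13

Augment In→C→D→Eg: bottleneck 7, flow now 7.
Augment In→E→R2→Eg: bottleneck 5, flow now 12.
Augment In→E→B→Eg: bottleneck 1, flow now 13.
No augmenting path remains; maximum flow = 13.
By max-flow min-cut, the minimum cut capacity equals the max flow.
In the residual graph, reachable from In: {In, C, D}.
Min-cut edges: In→E (6), D→Eg (7); capacity 6 + 7 = 13.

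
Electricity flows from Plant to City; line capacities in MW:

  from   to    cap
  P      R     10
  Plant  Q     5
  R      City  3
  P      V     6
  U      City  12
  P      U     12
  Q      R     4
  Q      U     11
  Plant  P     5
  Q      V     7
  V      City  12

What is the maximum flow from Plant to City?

Augment Plant→P→R→City: bottleneck 3, flow now 3.
Augment Plant→P→U→City: bottleneck 2, flow now 5.
Augment Plant→Q→U→City: bottleneck 5, flow now 10.
No augmenting path remains; maximum flow = 10.
In the residual graph, reachable from Plant: {Plant}.
Min-cut edges: Plant→P (5), Plant→Q (5); capacity 5 + 5 = 10.
This cut is saturated, so no flow can exceed 10.

10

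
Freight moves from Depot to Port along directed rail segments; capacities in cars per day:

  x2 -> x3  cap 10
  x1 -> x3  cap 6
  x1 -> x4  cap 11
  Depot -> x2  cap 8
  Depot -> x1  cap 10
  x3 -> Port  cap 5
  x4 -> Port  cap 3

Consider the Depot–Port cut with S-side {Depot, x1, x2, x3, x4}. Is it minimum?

Given cut capacity: 5 + 3 = 8.
Augment Depot→x1→x3→Port: bottleneck 5, flow now 5.
Augment Depot→x1→x4→Port: bottleneck 3, flow now 8.
No augmenting path remains; maximum flow = 8.
Cut capacity 8 equals the max flow, so it is a minimum cut.

Yes — it is a minimum cut (capacity 8).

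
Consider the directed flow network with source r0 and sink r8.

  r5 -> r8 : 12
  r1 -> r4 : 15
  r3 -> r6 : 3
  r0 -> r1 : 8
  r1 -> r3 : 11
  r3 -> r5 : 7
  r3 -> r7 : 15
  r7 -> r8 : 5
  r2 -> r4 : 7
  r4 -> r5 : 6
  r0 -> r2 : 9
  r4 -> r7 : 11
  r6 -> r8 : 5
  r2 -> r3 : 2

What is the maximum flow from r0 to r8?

Augment r0→r1→r3→r5→r8: bottleneck 7, flow now 7.
Augment r0→r1→r3→r6→r8: bottleneck 1, flow now 8.
Augment r0→r2→r3→r6→r8: bottleneck 2, flow now 10.
Augment r0→r2→r4→r5→r8: bottleneck 5, flow now 15.
Augment r0→r2→r4→r7→r8: bottleneck 2, flow now 17.
No augmenting path remains; maximum flow = 17.
In the residual graph, reachable from r0: {r0}.
Min-cut edges: r0→r1 (8), r0→r2 (9); capacity 8 + 9 = 17.
This cut is saturated, so no flow can exceed 17.

17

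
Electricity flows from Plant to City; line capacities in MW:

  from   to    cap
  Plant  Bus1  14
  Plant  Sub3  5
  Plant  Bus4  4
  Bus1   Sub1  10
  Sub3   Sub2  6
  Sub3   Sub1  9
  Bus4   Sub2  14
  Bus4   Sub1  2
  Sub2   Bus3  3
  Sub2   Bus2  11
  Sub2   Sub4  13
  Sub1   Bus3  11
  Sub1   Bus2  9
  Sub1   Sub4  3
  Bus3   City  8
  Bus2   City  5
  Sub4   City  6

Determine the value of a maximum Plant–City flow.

Augment Plant→Bus1→Sub1→Bus3→City: bottleneck 8, flow now 8.
Augment Plant→Bus1→Sub1→Bus2→City: bottleneck 2, flow now 10.
Augment Plant→Sub3→Sub2→Bus2→City: bottleneck 3, flow now 13.
Augment Plant→Sub3→Sub2→Sub4→City: bottleneck 2, flow now 15.
Augment Plant→Bus4→Sub2→Sub4→City: bottleneck 4, flow now 19.
No augmenting path remains; maximum flow = 19.
In the residual graph, reachable from Plant: {Plant, Bus1}.
Min-cut edges: Plant→Sub3 (5), Plant→Bus4 (4), Bus1→Sub1 (10); capacity 5 + 4 + 10 = 19.
This cut is saturated, so no flow can exceed 19.

19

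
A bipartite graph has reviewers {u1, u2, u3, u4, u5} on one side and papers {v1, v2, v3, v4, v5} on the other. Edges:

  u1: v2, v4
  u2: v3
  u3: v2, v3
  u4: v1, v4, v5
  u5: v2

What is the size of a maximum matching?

4

Unit-capacity flow: source→left, listed edges, right→sink; max matching = max flow.
Augmenting path u1→v2 (+1); matched 1.
Augmenting path u2→v3 (+1); matched 2.
Augmenting path u4→v1 (+1); matched 3.
Augmenting path u3→v2→u1→v4 (+1); matched 4.
No augmenting path remains; maximum matching = 4.
König certificate: {u1, u4, v2, v3} is a vertex cover of size 4 (every listed pair touches it), so no matching can be larger.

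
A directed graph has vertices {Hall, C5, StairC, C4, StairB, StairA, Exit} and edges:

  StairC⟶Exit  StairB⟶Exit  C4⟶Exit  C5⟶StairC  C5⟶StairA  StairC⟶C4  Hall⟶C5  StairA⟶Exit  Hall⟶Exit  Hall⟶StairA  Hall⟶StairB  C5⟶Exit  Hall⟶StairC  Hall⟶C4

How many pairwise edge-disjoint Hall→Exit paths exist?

6

Assign every edge capacity 1; by Menger, the answer equals the max flow.
Path Hall→Exit (+1); total 1.
Path Hall→C5→Exit (+1); total 2.
Path Hall→StairC→Exit (+1); total 3.
Path Hall→C4→Exit (+1); total 4.
Path Hall→StairB→Exit (+1); total 5.
Path Hall→StairA→Exit (+1); total 6.
No residual Hall→Exit path; max flow = 6.
Certifying cut of size 6: {Hall→C4, Hall→C5, Hall→Exit, Hall→StairA, Hall→StairB, Hall→StairC}.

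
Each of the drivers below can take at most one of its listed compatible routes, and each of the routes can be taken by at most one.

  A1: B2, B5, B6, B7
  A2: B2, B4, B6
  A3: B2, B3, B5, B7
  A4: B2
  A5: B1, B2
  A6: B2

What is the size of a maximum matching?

5

Unit-capacity flow: source→left, listed edges, right→sink; max matching = max flow.
Augmenting path A1→B2 (+1); matched 1.
Augmenting path A2→B4 (+1); matched 2.
Augmenting path A3→B3 (+1); matched 3.
Augmenting path A5→B1 (+1); matched 4.
Augmenting path A4→B2→A1→B5 (+1); matched 5.
No augmenting path remains; maximum matching = 5.
König certificate: {A1, A2, A3, A5, B2} is a vertex cover of size 5 (every listed pair touches it), so no matching can be larger.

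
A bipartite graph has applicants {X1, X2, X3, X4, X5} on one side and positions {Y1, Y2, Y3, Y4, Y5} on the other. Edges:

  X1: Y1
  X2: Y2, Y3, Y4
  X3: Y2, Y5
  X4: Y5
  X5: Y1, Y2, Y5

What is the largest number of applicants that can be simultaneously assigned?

4

Unit-capacity flow: source→left, listed edges, right→sink; max matching = max flow.
Augmenting path X1→Y1 (+1); matched 1.
Augmenting path X2→Y2 (+1); matched 2.
Augmenting path X3→Y5 (+1); matched 3.
Augmenting path X5→Y2→X2→Y3 (+1); matched 4.
No augmenting path remains; maximum matching = 4.
König certificate: {X2, Y1, Y2, Y5} is a vertex cover of size 4 (every listed pair touches it), so no matching can be larger.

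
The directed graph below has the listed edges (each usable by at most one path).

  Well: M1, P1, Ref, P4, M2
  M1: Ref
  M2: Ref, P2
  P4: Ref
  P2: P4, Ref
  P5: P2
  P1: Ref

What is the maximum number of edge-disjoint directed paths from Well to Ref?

5

Assign every edge capacity 1; by Menger, the answer equals the max flow.
Path Well→Ref (+1); total 1.
Path Well→M2→Ref (+1); total 2.
Path Well→P4→Ref (+1); total 3.
Path Well→M1→Ref (+1); total 4.
Path Well→P1→Ref (+1); total 5.
No residual Well→Ref path; max flow = 5.
Certifying cut of size 5: {Well→M1, Well→M2, Well→P1, Well→P4, Well→Ref}.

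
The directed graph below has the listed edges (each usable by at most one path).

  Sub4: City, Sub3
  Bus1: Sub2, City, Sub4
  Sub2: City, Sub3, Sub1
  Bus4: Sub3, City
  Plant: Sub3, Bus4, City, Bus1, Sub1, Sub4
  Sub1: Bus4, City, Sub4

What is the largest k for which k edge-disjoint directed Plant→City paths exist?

5

Assign every edge capacity 1; by Menger, the answer equals the max flow.
Path Plant→City (+1); total 1.
Path Plant→Bus1→City (+1); total 2.
Path Plant→Sub4→City (+1); total 3.
Path Plant→Sub1→City (+1); total 4.
Path Plant→Bus4→City (+1); total 5.
No residual Plant→City path; max flow = 5.
Certifying cut of size 5: {Plant→Bus1, Plant→Bus4, Plant→City, Plant→Sub1, Plant→Sub4}.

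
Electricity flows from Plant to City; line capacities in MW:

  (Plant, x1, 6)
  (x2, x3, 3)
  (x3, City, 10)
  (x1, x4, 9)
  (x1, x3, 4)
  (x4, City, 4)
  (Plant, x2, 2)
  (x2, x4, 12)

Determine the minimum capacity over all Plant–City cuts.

Augment Plant→x1→x3→City: bottleneck 4, flow now 4.
Augment Plant→x1→x4→City: bottleneck 2, flow now 6.
Augment Plant→x2→x3→City: bottleneck 2, flow now 8.
No augmenting path remains; maximum flow = 8.
By max-flow min-cut, the minimum cut capacity equals the max flow.
In the residual graph, reachable from Plant: {Plant}.
Min-cut edges: Plant→x1 (6), Plant→x2 (2); capacity 6 + 2 = 8.

8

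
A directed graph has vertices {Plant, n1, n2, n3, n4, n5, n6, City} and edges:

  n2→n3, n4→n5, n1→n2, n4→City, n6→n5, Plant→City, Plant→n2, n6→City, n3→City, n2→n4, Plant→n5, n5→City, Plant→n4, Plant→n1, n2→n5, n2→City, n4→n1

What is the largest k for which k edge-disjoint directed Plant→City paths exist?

Assign every edge capacity 1; by Menger, the answer equals the max flow.
Path Plant→City (+1); total 1.
Path Plant→n2→City (+1); total 2.
Path Plant→n4→City (+1); total 3.
Path Plant→n5→City (+1); total 4.
Path Plant→n1→n2→n3→City (+1); total 5.
No residual Plant→City path; max flow = 5.
Certifying cut of size 5: {Plant→City, Plant→n1, Plant→n2, Plant→n4, Plant→n5}.

5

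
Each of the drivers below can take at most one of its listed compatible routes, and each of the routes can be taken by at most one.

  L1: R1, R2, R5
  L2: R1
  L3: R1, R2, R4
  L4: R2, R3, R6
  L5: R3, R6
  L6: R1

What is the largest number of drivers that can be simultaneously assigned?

Unit-capacity flow: source→left, listed edges, right→sink; max matching = max flow.
Augmenting path L1→R1 (+1); matched 1.
Augmenting path L3→R2 (+1); matched 2.
Augmenting path L4→R3 (+1); matched 3.
Augmenting path L5→R6 (+1); matched 4.
Augmenting path L2→R1→L1→R5 (+1); matched 5.
No augmenting path remains; maximum matching = 5.
König certificate: {L1, L3, L4, L5, R1} is a vertex cover of size 5 (every listed pair touches it), so no matching can be larger.

5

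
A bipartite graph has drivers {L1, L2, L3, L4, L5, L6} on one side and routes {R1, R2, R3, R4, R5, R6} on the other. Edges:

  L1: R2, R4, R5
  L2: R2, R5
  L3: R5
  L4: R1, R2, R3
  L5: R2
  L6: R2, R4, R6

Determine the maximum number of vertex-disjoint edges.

Unit-capacity flow: source→left, listed edges, right→sink; max matching = max flow.
Augmenting path L1→R2 (+1); matched 1.
Augmenting path L2→R5 (+1); matched 2.
Augmenting path L4→R1 (+1); matched 3.
Augmenting path L6→R4 (+1); matched 4.
Augmenting path L5→R2→L1→R4→L6→R6 (+1); matched 5.
No augmenting path remains; maximum matching = 5.
König certificate: {L1, L4, L6, R2, R5} is a vertex cover of size 5 (every listed pair touches it), so no matching can be larger.

5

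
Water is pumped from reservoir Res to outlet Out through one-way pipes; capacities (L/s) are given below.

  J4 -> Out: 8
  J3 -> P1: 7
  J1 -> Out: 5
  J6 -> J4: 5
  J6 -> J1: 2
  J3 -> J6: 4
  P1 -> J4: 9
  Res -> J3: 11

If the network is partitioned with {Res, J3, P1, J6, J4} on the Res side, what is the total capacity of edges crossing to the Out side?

Edges leaving {Res, J3, P1, J6, J4}: J6→J1 (2), J4→Out (8).
Cut capacity = 2 + 8 = 10.

10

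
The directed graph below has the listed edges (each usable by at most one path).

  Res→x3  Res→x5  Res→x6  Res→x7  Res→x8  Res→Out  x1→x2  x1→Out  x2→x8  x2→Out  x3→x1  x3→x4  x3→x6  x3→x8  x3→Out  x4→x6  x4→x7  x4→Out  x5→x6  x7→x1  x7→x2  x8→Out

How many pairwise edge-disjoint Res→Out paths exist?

4

Assign every edge capacity 1; by Menger, the answer equals the max flow.
Path Res→Out (+1); total 1.
Path Res→x3→Out (+1); total 2.
Path Res→x8→Out (+1); total 3.
Path Res→x7→x1→Out (+1); total 4.
No residual Res→Out path; max flow = 4.
Certifying cut of size 4: {Res→Out, Res→x3, Res→x7, Res→x8}.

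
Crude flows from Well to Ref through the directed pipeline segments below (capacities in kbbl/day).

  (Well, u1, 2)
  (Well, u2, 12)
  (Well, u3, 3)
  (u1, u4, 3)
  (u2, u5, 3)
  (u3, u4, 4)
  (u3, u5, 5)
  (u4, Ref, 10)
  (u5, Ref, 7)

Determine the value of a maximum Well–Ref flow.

8

Augment Well→u1→u4→Ref: bottleneck 2, flow now 2.
Augment Well→u2→u5→Ref: bottleneck 3, flow now 5.
Augment Well→u3→u4→Ref: bottleneck 3, flow now 8.
No augmenting path remains; maximum flow = 8.
In the residual graph, reachable from Well: {Well, u2}.
Min-cut edges: Well→u1 (2), Well→u3 (3), u2→u5 (3); capacity 2 + 3 + 3 = 8.
This cut is saturated, so no flow can exceed 8.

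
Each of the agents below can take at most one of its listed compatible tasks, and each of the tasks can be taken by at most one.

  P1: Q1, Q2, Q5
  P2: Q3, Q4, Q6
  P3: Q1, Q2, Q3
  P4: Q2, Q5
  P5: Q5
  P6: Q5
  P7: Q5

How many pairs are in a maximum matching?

5

Unit-capacity flow: source→left, listed edges, right→sink; max matching = max flow.
Augmenting path P1→Q1 (+1); matched 1.
Augmenting path P2→Q3 (+1); matched 2.
Augmenting path P3→Q2 (+1); matched 3.
Augmenting path P4→Q5 (+1); matched 4.
Augmenting path P5→Q5→P4→Q2→P3→Q3→P2→Q4 (+1); matched 5.
No augmenting path remains; maximum matching = 5.
König certificate: {P1, P2, P3, P4, Q5} is a vertex cover of size 5 (every listed pair touches it), so no matching can be larger.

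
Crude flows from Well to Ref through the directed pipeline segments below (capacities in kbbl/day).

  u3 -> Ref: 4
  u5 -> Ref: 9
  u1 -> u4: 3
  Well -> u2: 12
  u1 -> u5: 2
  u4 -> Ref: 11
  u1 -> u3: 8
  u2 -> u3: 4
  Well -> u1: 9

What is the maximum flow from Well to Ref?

Augment Well→u1→u3→Ref: bottleneck 4, flow now 4.
Augment Well→u1→u4→Ref: bottleneck 3, flow now 7.
Augment Well→u1→u5→Ref: bottleneck 2, flow now 9.
No augmenting path remains; maximum flow = 9.
In the residual graph, reachable from Well: {Well, u1, u2, u3}.
Min-cut edges: u1→u4 (3), u1→u5 (2), u3→Ref (4); capacity 3 + 2 + 4 = 9.
This cut is saturated, so no flow can exceed 9.

9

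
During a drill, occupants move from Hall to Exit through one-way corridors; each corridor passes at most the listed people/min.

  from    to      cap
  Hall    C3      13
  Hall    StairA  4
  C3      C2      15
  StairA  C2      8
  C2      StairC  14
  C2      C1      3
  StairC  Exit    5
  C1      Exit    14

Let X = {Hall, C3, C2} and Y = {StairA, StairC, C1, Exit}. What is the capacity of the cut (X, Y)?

Edges leaving {Hall, C3, C2}: Hall→StairA (4), C2→StairC (14), C2→C1 (3).
Cut capacity = 4 + 14 + 3 = 21.

21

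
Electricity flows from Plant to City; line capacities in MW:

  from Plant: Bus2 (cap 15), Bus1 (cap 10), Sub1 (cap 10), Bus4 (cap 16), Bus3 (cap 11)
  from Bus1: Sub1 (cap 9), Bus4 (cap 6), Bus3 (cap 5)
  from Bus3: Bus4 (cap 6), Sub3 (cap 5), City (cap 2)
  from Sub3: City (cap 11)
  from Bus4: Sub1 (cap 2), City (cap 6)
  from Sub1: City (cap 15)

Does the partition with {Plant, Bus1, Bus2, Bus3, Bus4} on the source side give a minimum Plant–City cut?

Given cut capacity: 10 + 9 + 5 + 2 + 2 + 6 = 34.
Augment Plant→Bus3→City: bottleneck 2, flow now 2.
Augment Plant→Bus4→City: bottleneck 6, flow now 8.
Augment Plant→Sub1→City: bottleneck 10, flow now 18.
Augment Plant→Bus1→Sub1→City: bottleneck 5, flow now 23.
Augment Plant→Bus3→Sub3→City: bottleneck 5, flow now 28.
No augmenting path remains; maximum flow = 28.
In the residual graph, reachable from Plant: {Plant, Bus1, Bus2, Bus3, Bus4, Sub1}.
Min-cut edges: Bus3→Sub3 (5), Bus3→City (2), Bus4→City (6), Sub1→City (15); capacity 5 + 2 + 6 + 15 = 28.
Cut capacity 34 exceeds the max flow 28, so it is not minimum.

No — its capacity is 34, but the minimum cut has capacity 28.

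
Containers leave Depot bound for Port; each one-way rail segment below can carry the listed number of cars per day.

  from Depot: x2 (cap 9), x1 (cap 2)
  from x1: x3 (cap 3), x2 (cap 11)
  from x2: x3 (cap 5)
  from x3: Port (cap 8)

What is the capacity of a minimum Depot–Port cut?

Augment Depot→x1→x3→Port: bottleneck 2, flow now 2.
Augment Depot→x2→x3→Port: bottleneck 5, flow now 7.
No augmenting path remains; maximum flow = 7.
By max-flow min-cut, the minimum cut capacity equals the max flow.
In the residual graph, reachable from Depot: {Depot, x2}.
Min-cut edges: Depot→x1 (2), x2→x3 (5); capacity 2 + 5 = 7.

7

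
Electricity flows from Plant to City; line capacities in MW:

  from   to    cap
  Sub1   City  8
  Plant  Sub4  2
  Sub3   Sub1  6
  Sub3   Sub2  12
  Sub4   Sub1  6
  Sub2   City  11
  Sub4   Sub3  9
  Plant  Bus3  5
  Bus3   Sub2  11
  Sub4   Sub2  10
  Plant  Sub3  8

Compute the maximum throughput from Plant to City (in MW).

Augment Plant→Sub4→Sub2→City: bottleneck 2, flow now 2.
Augment Plant→Sub3→Sub2→City: bottleneck 8, flow now 10.
Augment Plant→Bus3→Sub2→City: bottleneck 1, flow now 11.
Augment Plant→Bus3→Sub2→Sub4→Sub1→City: bottleneck 2, flow now 13. (uses reverse residual edge)
Augment Plant→Bus3→Sub2→Sub3→Sub1→City: bottleneck 2, flow now 15. (uses reverse residual edge)
No augmenting path remains; maximum flow = 15.
In the residual graph, reachable from Plant: {Plant}.
Min-cut edges: Plant→Sub4 (2), Plant→Sub3 (8), Plant→Bus3 (5); capacity 2 + 8 + 5 = 15.
This cut is saturated, so no flow can exceed 15.

15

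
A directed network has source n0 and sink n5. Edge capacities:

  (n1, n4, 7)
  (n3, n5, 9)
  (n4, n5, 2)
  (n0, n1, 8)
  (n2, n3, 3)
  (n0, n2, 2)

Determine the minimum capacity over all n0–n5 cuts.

4

Augment n0→n1→n4→n5: bottleneck 2, flow now 2.
Augment n0→n2→n3→n5: bottleneck 2, flow now 4.
No augmenting path remains; maximum flow = 4.
By max-flow min-cut, the minimum cut capacity equals the max flow.
In the residual graph, reachable from n0: {n0, n1, n4}.
Min-cut edges: n0→n2 (2), n4→n5 (2); capacity 2 + 2 = 4.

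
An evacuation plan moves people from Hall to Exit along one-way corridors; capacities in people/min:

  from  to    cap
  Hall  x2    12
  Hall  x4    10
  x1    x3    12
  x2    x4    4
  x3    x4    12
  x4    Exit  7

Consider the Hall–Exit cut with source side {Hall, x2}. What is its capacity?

Edges leaving {Hall, x2}: Hall→x4 (10), x2→x4 (4).
Cut capacity = 10 + 4 = 14.

14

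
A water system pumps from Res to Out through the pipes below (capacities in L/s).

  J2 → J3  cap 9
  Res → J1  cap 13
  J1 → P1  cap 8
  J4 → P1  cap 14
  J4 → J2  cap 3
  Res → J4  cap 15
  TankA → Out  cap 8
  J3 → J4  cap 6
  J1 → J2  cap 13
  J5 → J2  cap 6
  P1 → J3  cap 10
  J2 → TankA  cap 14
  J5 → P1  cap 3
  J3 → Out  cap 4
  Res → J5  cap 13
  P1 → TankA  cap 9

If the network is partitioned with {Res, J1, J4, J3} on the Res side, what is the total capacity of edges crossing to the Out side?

55

Edges leaving {Res, J1, J4, J3}: Res→J5 (13), J1→P1 (8), J1→J2 (13), J4→P1 (14), J4→J2 (3), J3→Out (4).
Cut capacity = 13 + 8 + 13 + 14 + 3 + 4 = 55.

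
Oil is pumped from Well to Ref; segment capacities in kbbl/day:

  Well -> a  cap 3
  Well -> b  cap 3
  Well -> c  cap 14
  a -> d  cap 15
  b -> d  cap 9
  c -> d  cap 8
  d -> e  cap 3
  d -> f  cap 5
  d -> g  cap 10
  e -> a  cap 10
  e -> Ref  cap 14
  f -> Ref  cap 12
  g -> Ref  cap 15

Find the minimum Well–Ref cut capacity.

14

Augment Well→a→d→e→Ref: bottleneck 3, flow now 3.
Augment Well→b→d→f→Ref: bottleneck 3, flow now 6.
Augment Well→c→d→f→Ref: bottleneck 2, flow now 8.
Augment Well→c→d→g→Ref: bottleneck 6, flow now 14.
No augmenting path remains; maximum flow = 14.
By max-flow min-cut, the minimum cut capacity equals the max flow.
In the residual graph, reachable from Well: {Well, c}.
Min-cut edges: Well→a (3), Well→b (3), c→d (8); capacity 3 + 3 + 8 = 14.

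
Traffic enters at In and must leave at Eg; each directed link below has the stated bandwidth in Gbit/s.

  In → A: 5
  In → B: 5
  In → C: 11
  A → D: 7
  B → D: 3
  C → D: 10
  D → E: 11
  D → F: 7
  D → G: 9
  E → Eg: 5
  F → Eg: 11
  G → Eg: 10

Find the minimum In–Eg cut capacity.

18

Augment In→A→D→E→Eg: bottleneck 5, flow now 5.
Augment In→B→D→F→Eg: bottleneck 3, flow now 8.
Augment In→C→D→F→Eg: bottleneck 4, flow now 12.
Augment In→C→D→G→Eg: bottleneck 6, flow now 18.
No augmenting path remains; maximum flow = 18.
By max-flow min-cut, the minimum cut capacity equals the max flow.
In the residual graph, reachable from In: {In, B, C}.
Min-cut edges: In→A (5), B→D (3), C→D (10); capacity 5 + 3 + 10 = 18.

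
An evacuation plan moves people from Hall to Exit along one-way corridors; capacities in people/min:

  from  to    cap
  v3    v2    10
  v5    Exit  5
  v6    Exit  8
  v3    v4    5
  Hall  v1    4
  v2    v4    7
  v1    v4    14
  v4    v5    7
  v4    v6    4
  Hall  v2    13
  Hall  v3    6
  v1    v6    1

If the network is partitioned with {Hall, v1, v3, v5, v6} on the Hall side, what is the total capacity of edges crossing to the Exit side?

55

Edges leaving {Hall, v1, v3, v5, v6}: Hall→v2 (13), v1→v4 (14), v3→v2 (10), v3→v4 (5), v5→Exit (5), v6→Exit (8).
Cut capacity = 13 + 14 + 10 + 5 + 5 + 8 = 55.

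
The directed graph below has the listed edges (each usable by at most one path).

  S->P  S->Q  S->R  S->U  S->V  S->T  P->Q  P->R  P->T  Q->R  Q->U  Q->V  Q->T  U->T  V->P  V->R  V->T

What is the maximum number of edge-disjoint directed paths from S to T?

Assign every edge capacity 1; by Menger, the answer equals the max flow.
Path S→T (+1); total 1.
Path S→P→T (+1); total 2.
Path S→Q→T (+1); total 3.
Path S→U→T (+1); total 4.
Path S→V→T (+1); total 5.
No residual S→T path; max flow = 5.
Certifying cut of size 5: {S→P, S→Q, S→T, S→U, S→V}.

5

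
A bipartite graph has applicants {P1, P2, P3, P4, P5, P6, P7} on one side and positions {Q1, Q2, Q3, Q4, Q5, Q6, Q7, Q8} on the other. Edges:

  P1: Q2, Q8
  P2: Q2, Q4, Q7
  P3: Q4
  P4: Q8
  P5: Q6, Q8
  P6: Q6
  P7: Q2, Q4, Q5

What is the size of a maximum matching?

6

Unit-capacity flow: source→left, listed edges, right→sink; max matching = max flow.
Augmenting path P1→Q2 (+1); matched 1.
Augmenting path P2→Q4 (+1); matched 2.
Augmenting path P4→Q8 (+1); matched 3.
Augmenting path P5→Q6 (+1); matched 4.
Augmenting path P7→Q5 (+1); matched 5.
Augmenting path P3→Q4→P2→Q7 (+1); matched 6.
No augmenting path remains; maximum matching = 6.
König certificate: {P1, P2, P3, P7, Q6, Q8} is a vertex cover of size 6 (every listed pair touches it), so no matching can be larger.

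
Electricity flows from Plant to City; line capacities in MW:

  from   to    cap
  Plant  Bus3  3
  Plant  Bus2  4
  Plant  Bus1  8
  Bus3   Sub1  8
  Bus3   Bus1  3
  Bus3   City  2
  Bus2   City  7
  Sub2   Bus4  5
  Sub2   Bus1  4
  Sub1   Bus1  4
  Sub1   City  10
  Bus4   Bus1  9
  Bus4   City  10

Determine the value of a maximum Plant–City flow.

Augment Plant→Bus3→City: bottleneck 2, flow now 2.
Augment Plant→Bus2→City: bottleneck 4, flow now 6.
Augment Plant→Bus3→Sub1→City: bottleneck 1, flow now 7.
No augmenting path remains; maximum flow = 7.
In the residual graph, reachable from Plant: {Plant, Bus1}.
Min-cut edges: Plant→Bus3 (3), Plant→Bus2 (4); capacity 3 + 4 = 7.
This cut is saturated, so no flow can exceed 7.

7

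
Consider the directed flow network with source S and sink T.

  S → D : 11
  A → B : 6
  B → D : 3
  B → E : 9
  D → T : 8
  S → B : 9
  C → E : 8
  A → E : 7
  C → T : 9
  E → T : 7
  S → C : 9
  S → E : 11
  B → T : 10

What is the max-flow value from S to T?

33

Augment S→B→T: bottleneck 9, flow now 9.
Augment S→C→T: bottleneck 9, flow now 18.
Augment S→D→T: bottleneck 8, flow now 26.
Augment S→E→T: bottleneck 7, flow now 33.
No augmenting path remains; maximum flow = 33.
In the residual graph, reachable from S: {S, D, E}.
Min-cut edges: S→B (9), S→C (9), D→T (8), E→T (7); capacity 9 + 9 + 8 + 7 = 33.
This cut is saturated, so no flow can exceed 33.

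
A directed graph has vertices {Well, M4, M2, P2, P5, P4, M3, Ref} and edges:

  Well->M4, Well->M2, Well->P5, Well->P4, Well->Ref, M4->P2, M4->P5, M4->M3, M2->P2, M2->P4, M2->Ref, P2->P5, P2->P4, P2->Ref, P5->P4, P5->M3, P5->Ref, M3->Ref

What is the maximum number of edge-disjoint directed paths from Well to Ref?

Assign every edge capacity 1; by Menger, the answer equals the max flow.
Path Well→Ref (+1); total 1.
Path Well→M2→Ref (+1); total 2.
Path Well→P5→Ref (+1); total 3.
Path Well→M4→P2→Ref (+1); total 4.
No residual Well→Ref path; max flow = 4.
Certifying cut of size 4: {Well→M2, Well→M4, Well→P5, Well→Ref}.

4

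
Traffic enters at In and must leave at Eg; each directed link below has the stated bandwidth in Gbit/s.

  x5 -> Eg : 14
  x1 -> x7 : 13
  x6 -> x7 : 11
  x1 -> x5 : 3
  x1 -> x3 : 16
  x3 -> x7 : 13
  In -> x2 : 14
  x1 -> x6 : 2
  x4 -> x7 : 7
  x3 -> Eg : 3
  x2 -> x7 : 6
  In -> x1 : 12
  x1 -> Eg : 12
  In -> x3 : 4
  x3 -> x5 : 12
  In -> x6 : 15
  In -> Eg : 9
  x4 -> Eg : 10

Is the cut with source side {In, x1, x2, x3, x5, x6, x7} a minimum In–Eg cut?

Given cut capacity: 9 + 12 + 3 + 14 = 38.
Augment In→Eg: bottleneck 9, flow now 9.
Augment In→x1→Eg: bottleneck 12, flow now 21.
Augment In→x3→Eg: bottleneck 3, flow now 24.
Augment In→x3→x5→Eg: bottleneck 1, flow now 25.
No augmenting path remains; maximum flow = 25.
In the residual graph, reachable from In: {In, x2, x6, x7}.
Min-cut edges: In→x1 (12), In→x3 (4), In→Eg (9); capacity 12 + 4 + 9 = 25.
Cut capacity 38 exceeds the max flow 25, so it is not minimum.

No — its capacity is 38, but the minimum cut has capacity 25.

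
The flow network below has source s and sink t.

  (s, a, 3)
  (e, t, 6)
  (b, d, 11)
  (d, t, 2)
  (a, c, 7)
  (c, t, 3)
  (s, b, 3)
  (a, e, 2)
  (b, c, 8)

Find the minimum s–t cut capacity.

6

Augment s→a→c→t: bottleneck 3, flow now 3.
Augment s→b→d→t: bottleneck 2, flow now 5.
Augment s→b→c→a→e→t: bottleneck 1, flow now 6. (uses reverse residual edge)
No augmenting path remains; maximum flow = 6.
By max-flow min-cut, the minimum cut capacity equals the max flow.
In the residual graph, reachable from s: {s}.
Min-cut edges: s→a (3), s→b (3); capacity 3 + 3 = 6.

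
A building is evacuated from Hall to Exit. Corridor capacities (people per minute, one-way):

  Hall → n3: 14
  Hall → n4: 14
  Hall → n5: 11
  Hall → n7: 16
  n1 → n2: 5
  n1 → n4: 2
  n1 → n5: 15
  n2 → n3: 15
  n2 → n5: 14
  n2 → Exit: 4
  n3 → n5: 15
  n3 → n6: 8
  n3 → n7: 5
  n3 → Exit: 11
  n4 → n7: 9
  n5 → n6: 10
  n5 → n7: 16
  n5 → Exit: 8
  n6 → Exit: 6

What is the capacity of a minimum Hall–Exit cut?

Augment Hall→n3→Exit: bottleneck 11, flow now 11.
Augment Hall→n5→Exit: bottleneck 8, flow now 19.
Augment Hall→n3→n6→Exit: bottleneck 3, flow now 22.
Augment Hall→n5→n6→Exit: bottleneck 3, flow now 25.
No augmenting path remains; maximum flow = 25.
By max-flow min-cut, the minimum cut capacity equals the max flow.
In the residual graph, reachable from Hall: {Hall, n4, n7}.
Min-cut edges: Hall→n3 (14), Hall→n5 (11); capacity 14 + 11 = 25.

25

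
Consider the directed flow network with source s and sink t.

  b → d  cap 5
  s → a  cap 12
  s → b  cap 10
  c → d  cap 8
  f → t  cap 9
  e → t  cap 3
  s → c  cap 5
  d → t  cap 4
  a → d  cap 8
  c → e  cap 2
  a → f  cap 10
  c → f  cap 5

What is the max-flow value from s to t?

15

Augment s→a→d→t: bottleneck 4, flow now 4.
Augment s→a→f→t: bottleneck 8, flow now 12.
Augment s→c→e→t: bottleneck 2, flow now 14.
Augment s→c→f→t: bottleneck 1, flow now 15.
No augmenting path remains; maximum flow = 15.
In the residual graph, reachable from s: {s, a, b, c, d, f}.
Min-cut edges: c→e (2), d→t (4), f→t (9); capacity 2 + 4 + 9 = 15.
This cut is saturated, so no flow can exceed 15.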